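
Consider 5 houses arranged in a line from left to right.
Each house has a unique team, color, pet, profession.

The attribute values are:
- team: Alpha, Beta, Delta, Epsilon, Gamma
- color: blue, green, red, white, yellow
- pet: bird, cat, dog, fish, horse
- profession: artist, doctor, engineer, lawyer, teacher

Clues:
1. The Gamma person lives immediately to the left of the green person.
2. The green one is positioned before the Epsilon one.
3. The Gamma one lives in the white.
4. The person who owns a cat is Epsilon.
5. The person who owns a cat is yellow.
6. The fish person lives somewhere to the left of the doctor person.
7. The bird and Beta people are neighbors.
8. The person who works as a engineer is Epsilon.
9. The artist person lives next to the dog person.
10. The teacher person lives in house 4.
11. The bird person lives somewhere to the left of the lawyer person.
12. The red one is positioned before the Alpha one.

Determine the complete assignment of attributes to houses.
Solution:

House | Team | Color | Pet | Profession
---------------------------------------
  1   | Gamma | white | bird | artist
  2   | Beta | green | dog | lawyer
  3   | Epsilon | yellow | cat | engineer
  4   | Delta | red | fish | teacher
  5   | Alpha | blue | horse | doctor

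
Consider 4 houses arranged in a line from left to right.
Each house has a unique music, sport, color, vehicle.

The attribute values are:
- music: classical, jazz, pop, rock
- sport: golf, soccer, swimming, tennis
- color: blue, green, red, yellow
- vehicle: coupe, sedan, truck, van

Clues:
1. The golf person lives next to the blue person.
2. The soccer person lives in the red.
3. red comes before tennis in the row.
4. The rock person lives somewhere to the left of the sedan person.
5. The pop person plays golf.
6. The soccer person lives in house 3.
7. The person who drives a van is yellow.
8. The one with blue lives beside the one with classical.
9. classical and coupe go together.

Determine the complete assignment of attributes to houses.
Solution:

House | Music | Sport | Color | Vehicle
---------------------------------------
  1   | pop | golf | yellow | van
  2   | rock | swimming | blue | truck
  3   | classical | soccer | red | coupe
  4   | jazz | tennis | green | sedan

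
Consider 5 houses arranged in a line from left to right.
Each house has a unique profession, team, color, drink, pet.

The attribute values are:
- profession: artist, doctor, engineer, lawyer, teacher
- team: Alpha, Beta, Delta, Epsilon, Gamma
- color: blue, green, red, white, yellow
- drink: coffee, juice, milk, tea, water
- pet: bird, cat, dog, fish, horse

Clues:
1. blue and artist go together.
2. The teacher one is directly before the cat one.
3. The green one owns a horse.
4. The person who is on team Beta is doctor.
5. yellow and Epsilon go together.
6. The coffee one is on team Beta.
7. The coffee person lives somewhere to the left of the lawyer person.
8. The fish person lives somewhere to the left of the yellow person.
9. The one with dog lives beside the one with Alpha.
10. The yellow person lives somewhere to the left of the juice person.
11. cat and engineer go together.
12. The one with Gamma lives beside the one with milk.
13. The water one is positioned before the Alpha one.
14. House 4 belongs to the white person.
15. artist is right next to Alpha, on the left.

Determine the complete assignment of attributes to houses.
Solution:

House | Profession | Team | Color | Drink | Pet
-----------------------------------------------
  1   | artist | Gamma | blue | water | dog
  2   | teacher | Alpha | red | milk | fish
  3   | engineer | Epsilon | yellow | tea | cat
  4   | doctor | Beta | white | coffee | bird
  5   | lawyer | Delta | green | juice | horse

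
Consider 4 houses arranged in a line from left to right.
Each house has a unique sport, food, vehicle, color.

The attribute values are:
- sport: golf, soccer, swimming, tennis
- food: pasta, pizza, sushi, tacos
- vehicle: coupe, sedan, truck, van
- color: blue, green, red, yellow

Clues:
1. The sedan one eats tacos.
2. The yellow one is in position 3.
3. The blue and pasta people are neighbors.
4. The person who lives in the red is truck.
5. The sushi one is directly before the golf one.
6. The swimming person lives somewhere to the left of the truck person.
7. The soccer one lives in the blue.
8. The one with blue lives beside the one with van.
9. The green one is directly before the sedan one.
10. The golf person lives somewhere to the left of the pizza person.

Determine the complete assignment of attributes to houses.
Solution:

House | Sport | Food | Vehicle | Color
--------------------------------------
  1   | soccer | sushi | coupe | blue
  2   | golf | pasta | van | green
  3   | swimming | tacos | sedan | yellow
  4   | tennis | pizza | truck | red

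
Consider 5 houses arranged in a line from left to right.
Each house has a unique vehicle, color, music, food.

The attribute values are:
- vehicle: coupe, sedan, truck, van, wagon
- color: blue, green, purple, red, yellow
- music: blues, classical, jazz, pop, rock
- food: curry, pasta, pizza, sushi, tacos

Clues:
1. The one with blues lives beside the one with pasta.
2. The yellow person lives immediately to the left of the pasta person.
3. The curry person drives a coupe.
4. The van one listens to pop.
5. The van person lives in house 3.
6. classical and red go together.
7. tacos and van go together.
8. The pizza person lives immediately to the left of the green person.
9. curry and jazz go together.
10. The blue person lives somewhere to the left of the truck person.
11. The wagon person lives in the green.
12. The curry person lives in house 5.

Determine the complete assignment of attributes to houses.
Solution:

House | Vehicle | Color | Music | Food
--------------------------------------
  1   | sedan | yellow | blues | pizza
  2   | wagon | green | rock | pasta
  3   | van | blue | pop | tacos
  4   | truck | red | classical | sushi
  5   | coupe | purple | jazz | curry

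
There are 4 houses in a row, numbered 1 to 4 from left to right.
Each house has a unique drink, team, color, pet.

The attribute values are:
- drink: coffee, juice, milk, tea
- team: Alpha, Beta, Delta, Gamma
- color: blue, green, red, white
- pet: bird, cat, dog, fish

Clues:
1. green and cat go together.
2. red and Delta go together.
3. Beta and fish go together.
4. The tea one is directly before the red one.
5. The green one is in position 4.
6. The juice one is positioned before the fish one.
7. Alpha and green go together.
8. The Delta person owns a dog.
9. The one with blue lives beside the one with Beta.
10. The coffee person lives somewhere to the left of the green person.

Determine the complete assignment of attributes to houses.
Solution:

House | Drink | Team | Color | Pet
----------------------------------
  1   | juice | Gamma | blue | bird
  2   | tea | Beta | white | fish
  3   | coffee | Delta | red | dog
  4   | milk | Alpha | green | cat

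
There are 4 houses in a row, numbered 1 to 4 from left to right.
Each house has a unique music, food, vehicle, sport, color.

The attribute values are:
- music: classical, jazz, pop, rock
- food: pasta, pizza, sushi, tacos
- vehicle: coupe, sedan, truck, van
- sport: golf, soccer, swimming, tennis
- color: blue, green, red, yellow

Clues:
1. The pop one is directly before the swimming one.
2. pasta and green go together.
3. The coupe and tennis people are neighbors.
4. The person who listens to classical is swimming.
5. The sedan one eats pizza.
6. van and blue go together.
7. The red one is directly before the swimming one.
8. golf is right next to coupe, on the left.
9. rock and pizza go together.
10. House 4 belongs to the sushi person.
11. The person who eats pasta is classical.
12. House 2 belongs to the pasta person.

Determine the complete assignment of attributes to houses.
Solution:

House | Music | Food | Vehicle | Sport | Color
----------------------------------------------
  1   | pop | tacos | truck | golf | red
  2   | classical | pasta | coupe | swimming | green
  3   | rock | pizza | sedan | tennis | yellow
  4   | jazz | sushi | van | soccer | blue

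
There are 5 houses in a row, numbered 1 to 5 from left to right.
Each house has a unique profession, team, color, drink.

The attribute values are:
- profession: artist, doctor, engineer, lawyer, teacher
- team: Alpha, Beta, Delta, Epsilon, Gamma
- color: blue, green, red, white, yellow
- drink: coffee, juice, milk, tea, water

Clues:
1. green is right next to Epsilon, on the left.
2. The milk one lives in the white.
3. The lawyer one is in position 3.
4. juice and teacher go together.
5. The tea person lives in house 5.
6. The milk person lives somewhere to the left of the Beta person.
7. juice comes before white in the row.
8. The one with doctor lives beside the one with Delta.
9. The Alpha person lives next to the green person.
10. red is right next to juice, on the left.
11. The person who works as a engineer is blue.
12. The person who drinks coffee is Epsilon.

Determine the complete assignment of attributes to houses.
Solution:

House | Profession | Team | Color | Drink
-----------------------------------------
  1   | doctor | Alpha | red | water
  2   | teacher | Delta | green | juice
  3   | lawyer | Epsilon | yellow | coffee
  4   | artist | Gamma | white | milk
  5   | engineer | Beta | blue | tea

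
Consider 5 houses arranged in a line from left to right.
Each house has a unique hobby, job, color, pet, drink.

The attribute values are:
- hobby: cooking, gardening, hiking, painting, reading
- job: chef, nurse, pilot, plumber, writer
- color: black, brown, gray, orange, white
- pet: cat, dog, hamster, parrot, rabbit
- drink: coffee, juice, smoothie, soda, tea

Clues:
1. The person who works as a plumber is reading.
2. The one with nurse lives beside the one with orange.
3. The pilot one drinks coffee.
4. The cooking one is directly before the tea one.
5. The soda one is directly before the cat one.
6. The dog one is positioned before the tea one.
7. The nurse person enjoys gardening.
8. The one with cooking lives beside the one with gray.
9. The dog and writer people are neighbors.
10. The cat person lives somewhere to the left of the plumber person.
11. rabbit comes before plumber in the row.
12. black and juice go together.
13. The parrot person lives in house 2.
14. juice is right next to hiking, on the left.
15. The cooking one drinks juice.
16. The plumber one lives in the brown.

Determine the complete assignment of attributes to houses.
Solution:

House | Hobby | Job | Color | Pet | Drink
-----------------------------------------
  1   | cooking | chef | black | dog | juice
  2   | hiking | writer | gray | parrot | tea
  3   | gardening | nurse | white | rabbit | soda
  4   | painting | pilot | orange | cat | coffee
  5   | reading | plumber | brown | hamster | smoothie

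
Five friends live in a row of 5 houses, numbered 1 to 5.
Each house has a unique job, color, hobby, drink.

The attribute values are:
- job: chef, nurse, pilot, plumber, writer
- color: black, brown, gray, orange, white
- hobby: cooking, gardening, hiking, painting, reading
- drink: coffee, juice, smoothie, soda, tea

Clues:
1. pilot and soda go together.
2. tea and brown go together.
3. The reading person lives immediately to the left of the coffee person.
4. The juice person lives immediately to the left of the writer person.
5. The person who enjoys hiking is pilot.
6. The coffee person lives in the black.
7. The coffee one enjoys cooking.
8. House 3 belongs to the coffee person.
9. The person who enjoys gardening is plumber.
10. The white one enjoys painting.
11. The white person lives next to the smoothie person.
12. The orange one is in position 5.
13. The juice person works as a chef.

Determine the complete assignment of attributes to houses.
Solution:

House | Job | Color | Hobby | Drink
-----------------------------------
  1   | chef | white | painting | juice
  2   | writer | gray | reading | smoothie
  3   | nurse | black | cooking | coffee
  4   | plumber | brown | gardening | tea
  5   | pilot | orange | hiking | soda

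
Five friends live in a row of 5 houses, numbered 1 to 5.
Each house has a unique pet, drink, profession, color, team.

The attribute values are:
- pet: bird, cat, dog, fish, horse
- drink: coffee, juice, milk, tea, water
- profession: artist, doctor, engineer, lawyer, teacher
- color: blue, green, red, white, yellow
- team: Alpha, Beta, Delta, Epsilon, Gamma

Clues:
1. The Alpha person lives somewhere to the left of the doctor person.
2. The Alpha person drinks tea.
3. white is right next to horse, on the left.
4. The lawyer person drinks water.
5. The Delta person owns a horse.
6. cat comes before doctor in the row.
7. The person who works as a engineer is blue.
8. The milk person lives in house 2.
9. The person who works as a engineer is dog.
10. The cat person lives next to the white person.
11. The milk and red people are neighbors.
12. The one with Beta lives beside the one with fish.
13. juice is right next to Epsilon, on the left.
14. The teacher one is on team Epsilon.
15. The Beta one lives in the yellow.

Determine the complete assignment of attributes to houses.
Solution:

House | Pet | Drink | Profession | Color | Team
-----------------------------------------------
  1   | cat | juice | artist | yellow | Beta
  2   | fish | milk | teacher | white | Epsilon
  3   | horse | water | lawyer | red | Delta
  4   | dog | tea | engineer | blue | Alpha
  5   | bird | coffee | doctor | green | Gamma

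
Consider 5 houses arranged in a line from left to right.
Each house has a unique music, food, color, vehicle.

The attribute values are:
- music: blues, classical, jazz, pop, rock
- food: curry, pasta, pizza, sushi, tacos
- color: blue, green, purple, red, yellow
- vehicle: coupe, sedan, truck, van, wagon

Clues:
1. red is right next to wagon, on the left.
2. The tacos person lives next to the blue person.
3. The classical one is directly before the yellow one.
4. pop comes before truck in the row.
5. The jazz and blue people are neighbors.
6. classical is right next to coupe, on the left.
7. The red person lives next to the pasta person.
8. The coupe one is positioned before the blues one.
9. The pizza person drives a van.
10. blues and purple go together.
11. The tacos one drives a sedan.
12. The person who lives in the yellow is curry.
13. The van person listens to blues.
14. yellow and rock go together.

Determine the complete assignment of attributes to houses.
Solution:

House | Music | Food | Color | Vehicle
--------------------------------------
  1   | jazz | tacos | red | sedan
  2   | pop | pasta | blue | wagon
  3   | classical | sushi | green | truck
  4   | rock | curry | yellow | coupe
  5   | blues | pizza | purple | van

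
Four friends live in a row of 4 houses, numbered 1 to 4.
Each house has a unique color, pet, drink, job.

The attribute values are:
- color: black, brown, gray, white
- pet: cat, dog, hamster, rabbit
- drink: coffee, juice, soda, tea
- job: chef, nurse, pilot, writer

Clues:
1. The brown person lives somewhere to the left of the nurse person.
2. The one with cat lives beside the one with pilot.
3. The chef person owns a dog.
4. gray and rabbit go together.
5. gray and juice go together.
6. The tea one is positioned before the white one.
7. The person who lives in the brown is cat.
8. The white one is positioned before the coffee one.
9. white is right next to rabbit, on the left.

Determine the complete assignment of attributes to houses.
Solution:

House | Color | Pet | Drink | Job
---------------------------------
  1   | brown | cat | tea | writer
  2   | white | hamster | soda | pilot
  3   | gray | rabbit | juice | nurse
  4   | black | dog | coffee | chef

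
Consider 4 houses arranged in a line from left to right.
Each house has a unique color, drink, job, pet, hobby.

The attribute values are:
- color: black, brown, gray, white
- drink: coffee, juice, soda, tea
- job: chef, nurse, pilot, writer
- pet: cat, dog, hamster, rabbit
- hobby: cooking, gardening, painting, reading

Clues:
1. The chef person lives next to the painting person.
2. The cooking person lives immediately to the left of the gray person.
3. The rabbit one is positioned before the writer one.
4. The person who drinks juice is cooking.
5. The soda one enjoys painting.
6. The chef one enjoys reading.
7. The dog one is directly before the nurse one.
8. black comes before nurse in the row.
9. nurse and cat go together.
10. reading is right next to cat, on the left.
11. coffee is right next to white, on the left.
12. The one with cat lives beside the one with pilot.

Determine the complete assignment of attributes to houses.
Solution:

House | Color | Drink | Job | Pet | Hobby
-----------------------------------------
  1   | black | coffee | chef | dog | reading
  2   | white | soda | nurse | cat | painting
  3   | brown | juice | pilot | rabbit | cooking
  4   | gray | tea | writer | hamster | gardening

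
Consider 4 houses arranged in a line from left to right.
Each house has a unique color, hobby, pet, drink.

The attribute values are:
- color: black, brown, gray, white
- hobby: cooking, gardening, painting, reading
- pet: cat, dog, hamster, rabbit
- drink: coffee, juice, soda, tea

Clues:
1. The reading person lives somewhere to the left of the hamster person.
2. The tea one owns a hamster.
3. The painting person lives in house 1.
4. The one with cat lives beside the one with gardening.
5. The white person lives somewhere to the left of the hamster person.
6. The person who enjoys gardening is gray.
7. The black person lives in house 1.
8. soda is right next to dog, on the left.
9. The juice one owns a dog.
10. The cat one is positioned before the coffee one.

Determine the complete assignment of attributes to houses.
Solution:

House | Color | Hobby | Pet | Drink
-----------------------------------
  1   | black | painting | cat | soda
  2   | gray | gardening | dog | juice
  3   | white | reading | rabbit | coffee
  4   | brown | cooking | hamster | tea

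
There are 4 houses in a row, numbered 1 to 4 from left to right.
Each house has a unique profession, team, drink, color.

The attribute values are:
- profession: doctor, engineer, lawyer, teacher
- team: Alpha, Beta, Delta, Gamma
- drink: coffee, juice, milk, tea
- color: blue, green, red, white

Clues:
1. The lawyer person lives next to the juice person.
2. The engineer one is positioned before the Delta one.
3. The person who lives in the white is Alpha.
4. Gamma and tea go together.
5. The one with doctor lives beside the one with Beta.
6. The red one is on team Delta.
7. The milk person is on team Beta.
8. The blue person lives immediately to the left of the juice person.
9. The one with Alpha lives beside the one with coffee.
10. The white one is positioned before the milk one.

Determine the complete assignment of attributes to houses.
Solution:

House | Profession | Team | Drink | Color
-----------------------------------------
  1   | lawyer | Gamma | tea | blue
  2   | engineer | Alpha | juice | white
  3   | doctor | Delta | coffee | red
  4   | teacher | Beta | milk | green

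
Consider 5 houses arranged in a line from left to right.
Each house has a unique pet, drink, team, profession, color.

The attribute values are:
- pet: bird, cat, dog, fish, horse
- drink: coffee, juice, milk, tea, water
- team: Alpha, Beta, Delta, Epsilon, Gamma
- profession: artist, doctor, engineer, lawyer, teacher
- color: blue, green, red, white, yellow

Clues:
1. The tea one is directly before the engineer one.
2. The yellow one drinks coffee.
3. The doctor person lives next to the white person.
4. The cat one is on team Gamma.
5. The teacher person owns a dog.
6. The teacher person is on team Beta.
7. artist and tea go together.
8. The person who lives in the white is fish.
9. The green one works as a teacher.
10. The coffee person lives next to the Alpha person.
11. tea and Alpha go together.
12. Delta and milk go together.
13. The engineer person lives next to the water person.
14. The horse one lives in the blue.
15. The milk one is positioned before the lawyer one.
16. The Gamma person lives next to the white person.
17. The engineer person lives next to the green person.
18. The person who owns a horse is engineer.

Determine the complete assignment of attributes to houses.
Solution:

House | Pet | Drink | Team | Profession | Color
-----------------------------------------------
  1   | cat | coffee | Gamma | doctor | yellow
  2   | fish | tea | Alpha | artist | white
  3   | horse | milk | Delta | engineer | blue
  4   | dog | water | Beta | teacher | green
  5   | bird | juice | Epsilon | lawyer | red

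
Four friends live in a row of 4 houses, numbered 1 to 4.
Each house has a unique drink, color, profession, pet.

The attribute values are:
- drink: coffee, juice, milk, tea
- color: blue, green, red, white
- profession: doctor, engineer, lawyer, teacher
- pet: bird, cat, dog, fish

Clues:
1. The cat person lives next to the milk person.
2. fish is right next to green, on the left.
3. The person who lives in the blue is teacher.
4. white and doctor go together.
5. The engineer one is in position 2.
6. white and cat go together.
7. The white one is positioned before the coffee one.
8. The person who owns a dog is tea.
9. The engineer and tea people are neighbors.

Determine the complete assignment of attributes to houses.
Solution:

House | Drink | Color | Profession | Pet
----------------------------------------
  1   | juice | white | doctor | cat
  2   | milk | red | engineer | fish
  3   | tea | green | lawyer | dog
  4   | coffee | blue | teacher | bird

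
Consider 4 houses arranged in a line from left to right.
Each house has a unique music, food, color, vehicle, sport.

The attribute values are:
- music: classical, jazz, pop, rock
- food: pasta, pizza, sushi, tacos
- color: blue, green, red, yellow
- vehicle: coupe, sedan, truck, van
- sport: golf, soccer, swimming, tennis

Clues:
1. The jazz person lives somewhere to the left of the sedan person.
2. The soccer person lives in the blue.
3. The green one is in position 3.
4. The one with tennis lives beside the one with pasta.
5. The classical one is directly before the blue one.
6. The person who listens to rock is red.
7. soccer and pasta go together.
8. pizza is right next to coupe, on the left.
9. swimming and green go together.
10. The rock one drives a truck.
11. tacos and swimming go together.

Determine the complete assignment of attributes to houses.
Solution:

House | Music | Food | Color | Vehicle | Sport
----------------------------------------------
  1   | classical | pizza | yellow | van | tennis
  2   | jazz | pasta | blue | coupe | soccer
  3   | pop | tacos | green | sedan | swimming
  4   | rock | sushi | red | truck | golf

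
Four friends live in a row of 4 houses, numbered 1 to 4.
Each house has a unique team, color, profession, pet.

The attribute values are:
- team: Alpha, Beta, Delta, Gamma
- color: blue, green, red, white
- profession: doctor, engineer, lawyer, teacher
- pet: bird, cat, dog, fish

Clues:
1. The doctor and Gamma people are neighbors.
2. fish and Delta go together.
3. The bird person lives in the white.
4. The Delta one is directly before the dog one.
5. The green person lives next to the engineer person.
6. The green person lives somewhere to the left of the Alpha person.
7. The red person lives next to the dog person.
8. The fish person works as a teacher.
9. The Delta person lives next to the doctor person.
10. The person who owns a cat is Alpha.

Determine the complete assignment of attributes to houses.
Solution:

House | Team | Color | Profession | Pet
---------------------------------------
  1   | Delta | red | teacher | fish
  2   | Beta | green | doctor | dog
  3   | Gamma | white | engineer | bird
  4   | Alpha | blue | lawyer | cat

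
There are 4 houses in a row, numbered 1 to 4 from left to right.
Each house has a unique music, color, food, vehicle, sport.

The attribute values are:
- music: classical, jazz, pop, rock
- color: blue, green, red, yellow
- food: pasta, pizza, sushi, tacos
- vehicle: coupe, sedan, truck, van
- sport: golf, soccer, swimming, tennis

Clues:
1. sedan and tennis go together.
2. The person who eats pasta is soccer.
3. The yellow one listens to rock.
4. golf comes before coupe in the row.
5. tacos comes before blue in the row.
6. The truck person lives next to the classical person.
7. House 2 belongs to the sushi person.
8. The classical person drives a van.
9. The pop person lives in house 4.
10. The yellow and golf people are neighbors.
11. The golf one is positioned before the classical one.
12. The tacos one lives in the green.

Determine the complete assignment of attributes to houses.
Solution:

House | Music | Color | Food | Vehicle | Sport
----------------------------------------------
  1   | rock | yellow | pizza | sedan | tennis
  2   | jazz | red | sushi | truck | golf
  3   | classical | green | tacos | van | swimming
  4   | pop | blue | pasta | coupe | soccer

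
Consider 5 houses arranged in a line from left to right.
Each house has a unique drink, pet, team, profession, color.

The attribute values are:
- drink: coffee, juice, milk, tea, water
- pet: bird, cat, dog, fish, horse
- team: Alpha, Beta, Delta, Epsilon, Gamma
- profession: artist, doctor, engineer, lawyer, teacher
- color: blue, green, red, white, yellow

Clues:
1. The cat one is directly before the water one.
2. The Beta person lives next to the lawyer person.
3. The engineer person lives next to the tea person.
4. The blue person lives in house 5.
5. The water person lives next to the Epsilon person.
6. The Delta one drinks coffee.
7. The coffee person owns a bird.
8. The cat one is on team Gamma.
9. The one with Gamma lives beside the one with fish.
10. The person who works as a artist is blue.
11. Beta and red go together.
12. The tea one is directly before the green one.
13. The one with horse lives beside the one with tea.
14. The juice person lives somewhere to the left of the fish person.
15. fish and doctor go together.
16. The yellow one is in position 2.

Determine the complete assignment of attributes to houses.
Solution:

House | Drink | Pet | Team | Profession | Color
-----------------------------------------------
  1   | juice | horse | Beta | engineer | red
  2   | tea | cat | Gamma | lawyer | yellow
  3   | water | fish | Alpha | doctor | green
  4   | milk | dog | Epsilon | teacher | white
  5   | coffee | bird | Delta | artist | blue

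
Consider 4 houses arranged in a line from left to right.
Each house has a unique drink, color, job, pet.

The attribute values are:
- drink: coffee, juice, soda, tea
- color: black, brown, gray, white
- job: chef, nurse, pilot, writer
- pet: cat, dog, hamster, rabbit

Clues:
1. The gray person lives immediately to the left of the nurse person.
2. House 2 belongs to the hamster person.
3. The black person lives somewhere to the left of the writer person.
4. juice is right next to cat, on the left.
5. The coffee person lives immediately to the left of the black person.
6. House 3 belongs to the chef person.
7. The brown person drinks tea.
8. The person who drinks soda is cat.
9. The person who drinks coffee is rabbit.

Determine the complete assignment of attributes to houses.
Solution:

House | Drink | Color | Job | Pet
---------------------------------
  1   | coffee | gray | pilot | rabbit
  2   | juice | black | nurse | hamster
  3   | soda | white | chef | cat
  4   | tea | brown | writer | dog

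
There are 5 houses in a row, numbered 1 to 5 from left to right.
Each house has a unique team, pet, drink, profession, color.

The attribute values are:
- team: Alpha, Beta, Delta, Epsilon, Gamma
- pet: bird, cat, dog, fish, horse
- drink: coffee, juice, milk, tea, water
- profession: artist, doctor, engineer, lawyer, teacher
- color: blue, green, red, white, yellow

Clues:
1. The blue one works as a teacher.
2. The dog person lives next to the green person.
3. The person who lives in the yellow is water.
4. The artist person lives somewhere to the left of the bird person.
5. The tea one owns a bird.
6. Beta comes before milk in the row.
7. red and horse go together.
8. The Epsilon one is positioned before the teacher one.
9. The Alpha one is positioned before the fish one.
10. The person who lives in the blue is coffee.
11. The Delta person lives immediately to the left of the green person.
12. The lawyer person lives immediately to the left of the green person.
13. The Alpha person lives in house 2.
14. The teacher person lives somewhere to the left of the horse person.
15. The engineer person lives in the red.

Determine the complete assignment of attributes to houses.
Solution:

House | Team | Pet | Drink | Profession | Color
-----------------------------------------------
  1   | Delta | dog | water | lawyer | yellow
  2   | Alpha | cat | juice | artist | green
  3   | Epsilon | bird | tea | doctor | white
  4   | Beta | fish | coffee | teacher | blue
  5   | Gamma | horse | milk | engineer | red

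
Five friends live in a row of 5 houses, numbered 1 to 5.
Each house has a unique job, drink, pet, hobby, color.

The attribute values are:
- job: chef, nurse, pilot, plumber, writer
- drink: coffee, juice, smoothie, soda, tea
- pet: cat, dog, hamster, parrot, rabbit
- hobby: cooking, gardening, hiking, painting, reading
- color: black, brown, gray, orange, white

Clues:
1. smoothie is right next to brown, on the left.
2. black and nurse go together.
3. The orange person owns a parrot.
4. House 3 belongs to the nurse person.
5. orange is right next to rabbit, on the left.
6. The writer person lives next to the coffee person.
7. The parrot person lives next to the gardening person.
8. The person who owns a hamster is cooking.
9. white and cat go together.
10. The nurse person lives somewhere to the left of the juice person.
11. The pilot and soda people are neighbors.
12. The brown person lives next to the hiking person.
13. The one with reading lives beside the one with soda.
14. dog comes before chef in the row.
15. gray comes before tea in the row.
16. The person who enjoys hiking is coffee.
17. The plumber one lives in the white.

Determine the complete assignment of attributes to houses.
Solution:

House | Job | Drink | Pet | Hobby | Color
-----------------------------------------
  1   | pilot | smoothie | parrot | reading | orange
  2   | writer | soda | rabbit | gardening | brown
  3   | nurse | coffee | dog | hiking | black
  4   | chef | juice | hamster | cooking | gray
  5   | plumber | tea | cat | painting | white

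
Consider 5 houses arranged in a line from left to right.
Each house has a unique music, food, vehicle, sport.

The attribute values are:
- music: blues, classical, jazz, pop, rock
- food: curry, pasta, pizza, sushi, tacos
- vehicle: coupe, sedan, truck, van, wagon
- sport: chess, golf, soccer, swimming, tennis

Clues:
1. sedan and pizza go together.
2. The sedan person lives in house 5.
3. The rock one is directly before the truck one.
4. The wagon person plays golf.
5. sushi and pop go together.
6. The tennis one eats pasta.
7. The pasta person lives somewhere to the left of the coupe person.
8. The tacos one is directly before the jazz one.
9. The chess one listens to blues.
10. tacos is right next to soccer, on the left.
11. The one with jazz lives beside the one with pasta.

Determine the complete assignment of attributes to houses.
Solution:

House | Music | Food | Vehicle | Sport
--------------------------------------
  1   | rock | tacos | wagon | golf
  2   | jazz | curry | truck | soccer
  3   | classical | pasta | van | tennis
  4   | pop | sushi | coupe | swimming
  5   | blues | pizza | sedan | chess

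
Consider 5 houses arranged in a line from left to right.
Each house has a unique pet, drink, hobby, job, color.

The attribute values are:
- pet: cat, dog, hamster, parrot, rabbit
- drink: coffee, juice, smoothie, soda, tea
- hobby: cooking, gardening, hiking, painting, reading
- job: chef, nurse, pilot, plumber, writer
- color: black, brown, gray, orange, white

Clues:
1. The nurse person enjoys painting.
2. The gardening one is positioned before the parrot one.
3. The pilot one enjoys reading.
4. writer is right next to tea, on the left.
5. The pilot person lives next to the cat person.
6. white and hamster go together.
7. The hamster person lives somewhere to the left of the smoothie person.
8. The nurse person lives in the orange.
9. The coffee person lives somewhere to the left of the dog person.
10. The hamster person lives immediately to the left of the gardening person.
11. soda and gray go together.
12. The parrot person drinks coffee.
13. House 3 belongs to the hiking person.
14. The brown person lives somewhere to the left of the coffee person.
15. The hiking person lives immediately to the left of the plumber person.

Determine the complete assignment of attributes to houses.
Solution:

House | Pet | Drink | Hobby | Job | Color
-----------------------------------------
  1   | hamster | juice | reading | pilot | white
  2   | cat | soda | gardening | writer | gray
  3   | rabbit | tea | hiking | chef | brown
  4   | parrot | coffee | cooking | plumber | black
  5   | dog | smoothie | painting | nurse | orange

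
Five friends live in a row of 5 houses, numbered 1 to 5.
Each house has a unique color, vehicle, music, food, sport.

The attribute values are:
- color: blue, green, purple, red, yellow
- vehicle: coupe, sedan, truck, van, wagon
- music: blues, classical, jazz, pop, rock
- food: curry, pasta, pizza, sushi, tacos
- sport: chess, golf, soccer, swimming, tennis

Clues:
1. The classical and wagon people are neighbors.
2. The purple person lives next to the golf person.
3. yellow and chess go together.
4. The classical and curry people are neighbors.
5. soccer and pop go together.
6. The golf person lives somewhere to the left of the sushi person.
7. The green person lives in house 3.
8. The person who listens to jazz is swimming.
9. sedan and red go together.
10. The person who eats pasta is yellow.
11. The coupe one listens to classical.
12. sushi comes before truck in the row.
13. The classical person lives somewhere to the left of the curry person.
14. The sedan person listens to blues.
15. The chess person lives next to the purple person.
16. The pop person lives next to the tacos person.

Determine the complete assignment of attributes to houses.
Solution:

House | Color | Vehicle | Music | Food | Sport
----------------------------------------------
  1   | yellow | coupe | classical | pasta | chess
  2   | purple | wagon | pop | curry | soccer
  3   | green | van | rock | tacos | golf
  4   | red | sedan | blues | sushi | tennis
  5   | blue | truck | jazz | pizza | swimming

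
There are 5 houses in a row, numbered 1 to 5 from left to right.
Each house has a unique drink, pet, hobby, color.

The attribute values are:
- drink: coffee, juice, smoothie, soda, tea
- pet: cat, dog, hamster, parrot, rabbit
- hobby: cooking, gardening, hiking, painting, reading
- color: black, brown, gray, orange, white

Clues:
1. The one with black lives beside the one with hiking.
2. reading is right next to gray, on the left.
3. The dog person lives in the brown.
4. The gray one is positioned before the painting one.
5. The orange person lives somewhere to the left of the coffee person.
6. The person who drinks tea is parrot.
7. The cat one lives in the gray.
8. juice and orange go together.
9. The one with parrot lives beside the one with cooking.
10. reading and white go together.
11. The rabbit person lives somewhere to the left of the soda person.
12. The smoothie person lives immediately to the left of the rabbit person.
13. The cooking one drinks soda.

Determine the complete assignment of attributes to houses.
Solution:

House | Drink | Pet | Hobby | Color
-----------------------------------
  1   | smoothie | hamster | gardening | black
  2   | juice | rabbit | hiking | orange
  3   | tea | parrot | reading | white
  4   | soda | cat | cooking | gray
  5   | coffee | dog | painting | brown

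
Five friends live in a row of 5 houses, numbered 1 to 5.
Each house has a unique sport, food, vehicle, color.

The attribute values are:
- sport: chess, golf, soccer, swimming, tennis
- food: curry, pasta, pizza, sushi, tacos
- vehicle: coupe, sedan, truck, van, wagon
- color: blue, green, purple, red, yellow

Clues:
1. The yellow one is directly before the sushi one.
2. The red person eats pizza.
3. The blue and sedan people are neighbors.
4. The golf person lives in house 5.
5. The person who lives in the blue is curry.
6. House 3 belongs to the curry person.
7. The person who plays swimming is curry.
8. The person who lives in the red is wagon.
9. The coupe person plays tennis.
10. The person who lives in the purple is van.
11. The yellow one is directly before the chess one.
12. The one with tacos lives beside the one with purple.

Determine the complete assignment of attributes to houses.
Solution:

House | Sport | Food | Vehicle | Color
--------------------------------------
  1   | tennis | tacos | coupe | yellow
  2   | chess | sushi | van | purple
  3   | swimming | curry | truck | blue
  4   | soccer | pasta | sedan | green
  5   | golf | pizza | wagon | red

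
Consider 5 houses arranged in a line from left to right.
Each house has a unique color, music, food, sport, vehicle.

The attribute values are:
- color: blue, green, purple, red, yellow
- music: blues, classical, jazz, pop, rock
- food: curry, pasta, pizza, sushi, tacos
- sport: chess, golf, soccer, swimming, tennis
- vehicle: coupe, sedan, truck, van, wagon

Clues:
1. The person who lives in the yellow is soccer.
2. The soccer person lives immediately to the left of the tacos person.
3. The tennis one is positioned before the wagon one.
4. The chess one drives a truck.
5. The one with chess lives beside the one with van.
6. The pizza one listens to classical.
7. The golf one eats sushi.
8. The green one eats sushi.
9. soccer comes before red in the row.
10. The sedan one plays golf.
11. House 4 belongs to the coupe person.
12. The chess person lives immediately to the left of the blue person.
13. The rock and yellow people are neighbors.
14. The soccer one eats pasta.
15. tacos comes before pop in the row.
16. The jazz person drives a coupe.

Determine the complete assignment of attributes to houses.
Solution:

House | Color | Music | Food | Sport | Vehicle
----------------------------------------------
  1   | purple | classical | pizza | chess | truck
  2   | blue | rock | curry | tennis | van
  3   | yellow | blues | pasta | soccer | wagon
  4   | red | jazz | tacos | swimming | coupe
  5   | green | pop | sushi | golf | sedan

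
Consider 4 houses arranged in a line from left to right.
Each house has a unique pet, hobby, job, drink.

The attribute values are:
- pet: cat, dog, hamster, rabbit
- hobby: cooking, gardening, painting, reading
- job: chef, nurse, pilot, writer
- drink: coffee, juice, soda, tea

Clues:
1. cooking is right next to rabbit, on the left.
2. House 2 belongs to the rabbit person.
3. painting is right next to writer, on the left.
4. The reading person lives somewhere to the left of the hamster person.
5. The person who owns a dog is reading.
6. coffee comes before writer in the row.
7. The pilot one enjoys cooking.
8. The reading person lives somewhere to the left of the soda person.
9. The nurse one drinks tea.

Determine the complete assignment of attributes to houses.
Solution:

House | Pet | Hobby | Job | Drink
---------------------------------
  1   | cat | cooking | pilot | coffee
  2   | rabbit | painting | nurse | tea
  3   | dog | reading | writer | juice
  4   | hamster | gardening | chef | soda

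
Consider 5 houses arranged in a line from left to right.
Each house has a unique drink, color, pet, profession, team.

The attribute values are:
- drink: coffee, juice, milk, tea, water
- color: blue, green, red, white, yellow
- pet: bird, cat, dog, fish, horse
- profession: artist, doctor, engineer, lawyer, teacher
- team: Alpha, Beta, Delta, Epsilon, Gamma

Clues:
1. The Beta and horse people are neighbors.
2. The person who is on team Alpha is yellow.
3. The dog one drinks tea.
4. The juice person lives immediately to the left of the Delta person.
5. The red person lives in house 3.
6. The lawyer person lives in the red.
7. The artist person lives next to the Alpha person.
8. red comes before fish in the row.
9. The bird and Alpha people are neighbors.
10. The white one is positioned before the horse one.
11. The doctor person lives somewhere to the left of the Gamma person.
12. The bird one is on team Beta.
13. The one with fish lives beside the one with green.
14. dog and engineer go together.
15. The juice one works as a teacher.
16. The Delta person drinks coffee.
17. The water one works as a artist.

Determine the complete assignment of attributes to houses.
Solution:

House | Drink | Color | Pet | Profession | Team
-----------------------------------------------
  1   | water | white | bird | artist | Beta
  2   | juice | yellow | horse | teacher | Alpha
  3   | coffee | red | cat | lawyer | Delta
  4   | milk | blue | fish | doctor | Epsilon
  5   | tea | green | dog | engineer | Gamma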